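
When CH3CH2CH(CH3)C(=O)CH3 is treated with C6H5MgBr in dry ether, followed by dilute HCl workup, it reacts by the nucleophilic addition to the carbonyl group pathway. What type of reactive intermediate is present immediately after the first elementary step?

tetrahedral alkoxide intermediate

Step 1: A lone pair / filled orbital on the carbanion-like carbon of C6H5MgBr attacks the electrophilic carbonyl carbon; the π(C=O) electrons shift onto oxygen, producing a tetrahedral alkoxide intermediate.
After step 1 the species present is a tetrahedral alkoxide intermediate.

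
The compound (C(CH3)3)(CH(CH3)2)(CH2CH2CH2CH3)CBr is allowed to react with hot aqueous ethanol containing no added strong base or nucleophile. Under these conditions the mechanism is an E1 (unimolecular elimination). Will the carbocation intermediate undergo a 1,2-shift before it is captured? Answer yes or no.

The first-formed carbocation is tertiary.
No single 1,2-shift to an adjacent carbon would produce a more-substituted cation than the one already present, so no rearrangement occurs.

no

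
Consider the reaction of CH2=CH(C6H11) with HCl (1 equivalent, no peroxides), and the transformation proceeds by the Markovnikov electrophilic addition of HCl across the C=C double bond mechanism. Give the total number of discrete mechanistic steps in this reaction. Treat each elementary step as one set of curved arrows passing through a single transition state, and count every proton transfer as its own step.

3

Step 1: Electrophilic addition begins with the π(C=C) electrons forming a bond to the proton of HCl. Following Markovnikov's rule, the resulting cation is secondary. The H–Cl bond breaks heterolytically, releasing Cl⁻.
Step 2: A 1,2-hydride shift from the adjacent cyclohexyl carbon moves the positive charge from the secondary centre to an adjacent carbon, generating a more stable tertiary carbocation.
Step 3: Cl⁻ captures the cation: a lone pair on Cl⁻ fills the empty p orbital, producing the alkyl halide product.
Total: 3 elementary steps.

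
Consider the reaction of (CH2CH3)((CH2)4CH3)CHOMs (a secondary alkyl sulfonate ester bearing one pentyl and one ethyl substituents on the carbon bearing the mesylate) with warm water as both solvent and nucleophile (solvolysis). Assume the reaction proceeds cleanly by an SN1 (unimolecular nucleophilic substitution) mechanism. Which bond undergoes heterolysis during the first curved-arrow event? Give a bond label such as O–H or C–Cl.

Step 1: Rate-determining heterolysis of the C–O bond gives MsO⁻ and a secondary carbocation.
The bond broken in this step is the C–O bond.

C–O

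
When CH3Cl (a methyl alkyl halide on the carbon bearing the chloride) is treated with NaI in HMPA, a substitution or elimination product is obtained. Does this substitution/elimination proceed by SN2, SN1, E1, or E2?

Conditions: a methyl substrate with a strong nucleophile in the polar aprotic solvent HMPA.
These conditions are the textbook signature of the SN2 pathway.
An unhindered substrate with a strong nucleophile in a polar aprotic solvent favours one-step backside displacement.

SN2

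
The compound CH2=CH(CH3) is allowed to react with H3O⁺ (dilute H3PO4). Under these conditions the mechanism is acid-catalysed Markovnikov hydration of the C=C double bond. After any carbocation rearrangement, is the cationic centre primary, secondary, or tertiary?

Step 1: Protonation of the alkene by H3O⁺: the π bond acts as the nucleophile and picks up H⁺, giving the more stable (Markovnikov) secondary carbocation. H2O is released.
No single 1,2-shift to an adjacent carbon would give a more-substituted cation, so no rearrangement occurs.

secondary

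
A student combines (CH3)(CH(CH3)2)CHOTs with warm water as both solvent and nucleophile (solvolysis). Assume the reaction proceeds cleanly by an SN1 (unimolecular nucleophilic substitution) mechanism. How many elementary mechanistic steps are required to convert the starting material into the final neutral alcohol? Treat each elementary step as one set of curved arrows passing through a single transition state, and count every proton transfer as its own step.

Step 1: Rate-determining heterolysis of the C–O bond gives TsO⁻ and a secondary carbocation.
Step 2: Carbocation rearrangement: a 1,2-hydride shift from the adjacent isopropyl carbon converts the initially-formed secondary cation into the more stable tertiary cation.
Step 3: A lone pair on the oxygen of H2O attacks the carbocation, forming a new C–O σ-bond and an oxonium ion.
Step 4: Proton transfer from the O–H of the oxonium ion to a solvent molecule delivers the neutral alcohol.
Total: 4 elementary steps.

4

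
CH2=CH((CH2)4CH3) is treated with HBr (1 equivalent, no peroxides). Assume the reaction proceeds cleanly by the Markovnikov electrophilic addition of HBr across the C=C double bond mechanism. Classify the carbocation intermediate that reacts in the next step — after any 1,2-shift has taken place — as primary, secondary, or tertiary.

secondary

Step 1: Protonation of the alkene by HBr: the π bond acts as the nucleophile and picks up H⁺, giving the more stable (Markovnikov) secondary carbocation. The H–Br bond breaks heterolytically, releasing Br⁻.
No single 1,2-shift to an adjacent carbon would give a more-substituted cation, so no rearrangement occurs.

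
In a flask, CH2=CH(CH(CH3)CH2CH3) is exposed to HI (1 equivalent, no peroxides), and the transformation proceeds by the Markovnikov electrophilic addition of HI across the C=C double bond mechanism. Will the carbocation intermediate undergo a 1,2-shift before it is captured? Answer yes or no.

The first-formed carbocation is secondary.
The adjacent sec-butyl carbon already bears 2 other carbon substituents and has a hydrogen to migrate; after a 1,2-hydride shift from that carbon the positive charge sits on a tertiary centre.
Tertiary is more stable than secondary, so the shift occurs.

yes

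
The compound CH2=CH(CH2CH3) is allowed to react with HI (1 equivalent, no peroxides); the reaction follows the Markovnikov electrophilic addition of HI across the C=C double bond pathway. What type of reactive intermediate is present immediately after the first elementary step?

secondary carbocation

Step 1: Electrophilic addition begins with the π(C=C) electrons forming a bond to the proton of HI. Following Markovnikov's rule, the resulting cation is secondary. The H–I bond breaks heterolytically, releasing I⁻.
After step 1 the species present is a secondary carbocation.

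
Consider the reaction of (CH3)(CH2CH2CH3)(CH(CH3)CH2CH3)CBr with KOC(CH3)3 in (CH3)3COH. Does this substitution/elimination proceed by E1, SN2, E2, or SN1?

E2

Conditions: a strong/bulky base with a tertiary substrate bearing a β-hydrogen.
These conditions are the textbook signature of the E2 pathway.
A strong (often hindered) base removes a β-H in concert with loss of the leaving group — bimolecular elimination.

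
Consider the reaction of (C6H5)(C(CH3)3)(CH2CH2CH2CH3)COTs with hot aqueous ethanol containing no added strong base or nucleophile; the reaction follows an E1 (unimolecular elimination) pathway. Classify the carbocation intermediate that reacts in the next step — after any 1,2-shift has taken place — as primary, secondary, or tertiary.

Step 1: Unassisted departure of TsO⁻ (taking the C–O bonding pair) generates a tertiary carbocation.
No single 1,2-shift to an adjacent carbon would give a more-substituted cation, so no rearrangement occurs.

tertiary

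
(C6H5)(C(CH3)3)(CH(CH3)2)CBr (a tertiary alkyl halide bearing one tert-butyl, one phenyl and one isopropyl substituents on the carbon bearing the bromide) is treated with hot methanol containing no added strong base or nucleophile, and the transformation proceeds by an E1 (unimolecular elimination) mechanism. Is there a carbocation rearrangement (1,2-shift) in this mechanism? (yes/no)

The first-formed carbocation is tertiary.
No single 1,2-shift to an adjacent carbon would produce a more-substituted cation than the one already present, so no rearrangement occurs.

no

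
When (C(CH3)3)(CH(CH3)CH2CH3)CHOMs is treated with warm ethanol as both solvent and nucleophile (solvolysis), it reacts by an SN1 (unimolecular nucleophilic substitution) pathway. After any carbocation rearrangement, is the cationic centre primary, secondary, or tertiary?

Step 1: Ionisation: the C–O σ-bond cleaves heterolytically; both bonding electrons depart with MsO⁻, leaving a secondary carbocation at the α-carbon.
Step 2: A hydride (H with its bonding pair) migrates from the adjacent sec-butyl carbon to the cationic centre — a 1,2-hydride shift — upgrading the secondary cation to a tertiary one.
The cation rearranges from secondary to tertiary via a 1,2-hydride shift from the adjacent sec-butyl carbon; the tertiary cation is what reacts next.

tertiary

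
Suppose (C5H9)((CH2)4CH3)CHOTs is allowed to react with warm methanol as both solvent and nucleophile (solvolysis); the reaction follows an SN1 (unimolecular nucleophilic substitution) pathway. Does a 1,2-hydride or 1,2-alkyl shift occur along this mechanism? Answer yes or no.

The first-formed carbocation is secondary.
The adjacent cyclopentyl carbon already bears 2 other carbon substituents and has a hydrogen to migrate; after a 1,2-hydride shift from that carbon the positive charge sits on a tertiary centre.
Tertiary is more stable than secondary, so the shift occurs.

yes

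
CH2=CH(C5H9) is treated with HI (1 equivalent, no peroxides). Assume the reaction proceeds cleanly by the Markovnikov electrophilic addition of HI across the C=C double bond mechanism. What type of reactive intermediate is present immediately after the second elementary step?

Step 1: Electrophilic addition begins with the π(C=C) electrons forming a bond to the proton of HI. Following Markovnikov's rule, the resulting cation is secondary. The H–I bond breaks heterolytically, releasing I⁻.
Step 2: A 1,2-hydride shift from the adjacent cyclopentyl carbon moves the positive charge from the secondary centre to an adjacent carbon, generating a more stable tertiary carbocation.
After step 2 the species present is a tertiary carbocation.

tertiary carbocation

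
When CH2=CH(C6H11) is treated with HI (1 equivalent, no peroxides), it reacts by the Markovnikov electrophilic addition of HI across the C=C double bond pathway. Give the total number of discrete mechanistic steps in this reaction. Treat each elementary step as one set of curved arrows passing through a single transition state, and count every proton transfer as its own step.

3

Step 1: The π electrons of the C=C bond attack a proton of HI; Markovnikov addition places the new C–H on the less-substituted alkene carbon, so the positive charge ends up on the more-substituted carbon — a secondary carbocation. The H–I bond breaks heterolytically, releasing I⁻.
Step 2: A hydride (H with its bonding pair) migrates from the adjacent cyclohexyl carbon to the cationic centre — a 1,2-hydride shift — upgrading the secondary cation to a tertiary one.
Step 3: Nucleophilic attack by I⁻ on the carbocation completes the addition, giving R–I.
Total: 3 elementary steps.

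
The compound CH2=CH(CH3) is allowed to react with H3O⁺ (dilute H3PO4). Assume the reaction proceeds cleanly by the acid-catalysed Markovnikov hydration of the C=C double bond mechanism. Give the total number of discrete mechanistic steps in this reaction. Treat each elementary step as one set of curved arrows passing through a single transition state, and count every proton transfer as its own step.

3

Step 1: Electrophilic addition begins with the π(C=C) electrons forming a bond to the proton of H3O⁺. Following Markovnikov's rule, the resulting cation is secondary. H2O is released.
(No 1,2-shift: no single shift to an adjacent carbon would give a more stable cation.)
Step 2: A lone pair on the oxygen of H2O attacks the carbocation, forming a C–O bond and an oxonium ion (a protonated alcohol).
Step 3: Deprotonation of the oxonium ion by a water molecule delivers the neutral alcohol and regenerates the acid catalyst.
Total: 3 elementary steps.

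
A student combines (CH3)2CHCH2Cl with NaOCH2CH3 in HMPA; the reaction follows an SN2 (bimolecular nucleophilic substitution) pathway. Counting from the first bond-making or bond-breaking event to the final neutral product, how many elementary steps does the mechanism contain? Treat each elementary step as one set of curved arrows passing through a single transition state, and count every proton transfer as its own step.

Step 1: CH3CH2O⁻ attacks the back face of the α-carbon while Cl⁻ departs with the C–Cl bonding pair — a single concerted displacement through a pentacoordinate transition state.
Total: 1 elementary step.

1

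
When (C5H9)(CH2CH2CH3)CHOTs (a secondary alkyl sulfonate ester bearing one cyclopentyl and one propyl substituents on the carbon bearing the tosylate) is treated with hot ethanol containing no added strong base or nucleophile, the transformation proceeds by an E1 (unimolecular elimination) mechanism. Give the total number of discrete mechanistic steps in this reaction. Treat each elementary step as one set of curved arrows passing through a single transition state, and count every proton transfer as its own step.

Step 1: The C–O bond breaks with both electrons going to the tosylate; TsO⁻ leaves and a secondary carbocation remains.
Step 2: A hydride (H with its bonding pair) migrates from the adjacent cyclopentyl carbon to the cationic centre — a 1,2-hydride shift — upgrading the secondary cation to a tertiary one.
Step 3: Loss of a β-proton to an ethanol molecule of the solvent: the C–H bonding pair collapses toward the cationic carbon to form the C=C π bond, yielding the alkene.
Total: 3 elementary steps.

3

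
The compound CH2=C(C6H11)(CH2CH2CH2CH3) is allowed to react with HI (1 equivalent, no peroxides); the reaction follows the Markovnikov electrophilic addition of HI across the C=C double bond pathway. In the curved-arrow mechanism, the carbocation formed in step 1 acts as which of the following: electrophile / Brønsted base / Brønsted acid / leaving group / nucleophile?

electrophile

Step 2: The I⁻ anion donates a lone pair to the carbocation, forming the new C–I σ-bond and giving the neutral alkyl halide.
The carbocation formed in step 1 accepts an electron pair into an empty or π* orbital — it is the electrophile.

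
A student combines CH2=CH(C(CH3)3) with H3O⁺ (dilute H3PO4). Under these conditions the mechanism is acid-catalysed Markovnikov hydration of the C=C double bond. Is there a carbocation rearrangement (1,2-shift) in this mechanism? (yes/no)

The first-formed carbocation is secondary.
The adjacent tert-butyl carbon has no hydrogen but bears methyl groups; migration of one methyl with its bonding pair (a 1,2-methyl shift) places the charge on a tertiary centre.
Tertiary is more stable than secondary, so the shift occurs.

yes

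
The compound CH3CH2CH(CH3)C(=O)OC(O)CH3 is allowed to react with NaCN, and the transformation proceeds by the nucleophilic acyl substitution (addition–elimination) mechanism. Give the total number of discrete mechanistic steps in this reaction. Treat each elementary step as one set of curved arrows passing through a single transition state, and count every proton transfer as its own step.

2

Step 1: CN⁻ adds to the carbonyl carbon; the C=O π electrons shift onto oxygen and a tetrahedral alkoxide intermediate forms.
Step 2: Collapse of the tetrahedral intermediate: the alkoxide oxygen pushes its lone pair back to re-form C=O while CH3CO2⁻ leaves.
Total: 2 elementary steps.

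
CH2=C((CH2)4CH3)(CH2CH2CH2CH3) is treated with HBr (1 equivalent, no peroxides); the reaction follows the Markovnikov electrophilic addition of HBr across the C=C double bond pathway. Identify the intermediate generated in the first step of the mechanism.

tertiary carbocation

Step 1: Electrophilic addition begins with the π(C=C) electrons forming a bond to the proton of HBr. Following Markovnikov's rule, the resulting cation is tertiary. The H–Br bond breaks heterolytically, releasing Br⁻.
After step 1 the species present is a tertiary carbocation.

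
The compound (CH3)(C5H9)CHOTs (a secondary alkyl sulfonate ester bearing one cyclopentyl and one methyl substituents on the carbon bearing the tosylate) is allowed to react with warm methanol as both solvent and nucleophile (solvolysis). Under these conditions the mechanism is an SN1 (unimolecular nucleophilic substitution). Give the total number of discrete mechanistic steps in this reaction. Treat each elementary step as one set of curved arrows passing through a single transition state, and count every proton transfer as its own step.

4

Step 1: Ionisation: the C–O σ-bond cleaves heterolytically; both bonding electrons depart with TsO⁻, leaving a secondary carbocation at the α-carbon.
Step 2: Carbocation rearrangement: a 1,2-hydride shift from the adjacent cyclopentyl carbon converts the initially-formed secondary cation into the more stable tertiary cation.
Step 3: CH3OH donates an oxygen lone pair into the empty p orbital of the cation, giving a protonated ether (an oxonium ion).
Step 4: A second solvent molecule removes the proton on oxygen, giving the neutral ether product.
Total: 4 elementary steps.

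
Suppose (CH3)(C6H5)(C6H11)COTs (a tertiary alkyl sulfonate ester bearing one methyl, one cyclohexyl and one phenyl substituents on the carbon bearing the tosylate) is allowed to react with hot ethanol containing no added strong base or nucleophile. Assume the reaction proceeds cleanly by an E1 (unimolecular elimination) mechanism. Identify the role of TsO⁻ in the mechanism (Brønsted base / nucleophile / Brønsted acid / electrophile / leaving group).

Step 1: Rate-determining heterolysis of the C–O bond gives TsO⁻ and a tertiary carbocation.
TsO⁻ departs with both electrons of the breaking σ-bond — that is the definition of a leaving group.

leaving group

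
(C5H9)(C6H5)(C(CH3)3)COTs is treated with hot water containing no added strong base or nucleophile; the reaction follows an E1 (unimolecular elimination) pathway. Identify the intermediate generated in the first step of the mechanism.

Step 1: Unassisted departure of TsO⁻ (taking the C–O bonding pair) generates a tertiary carbocation.
After step 1 the species present is a tertiary carbocation.

tertiary carbocation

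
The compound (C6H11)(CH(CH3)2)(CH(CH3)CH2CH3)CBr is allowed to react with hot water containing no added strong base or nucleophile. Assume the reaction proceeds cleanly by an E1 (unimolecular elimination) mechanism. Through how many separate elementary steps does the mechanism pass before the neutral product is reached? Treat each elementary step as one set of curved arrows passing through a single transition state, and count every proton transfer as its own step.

Step 1: Rate-determining heterolysis of the C–Br bond gives Br⁻ and a tertiary carbocation.
(No 1,2-shift: no single shift to an adjacent carbon would give a more stable cation.)
Step 2: Loss of a β-proton to a water molecule of the solvent: the C–H bonding pair collapses toward the cationic carbon to form the C=C π bond, yielding the alkene.
Total: 2 elementary steps.

2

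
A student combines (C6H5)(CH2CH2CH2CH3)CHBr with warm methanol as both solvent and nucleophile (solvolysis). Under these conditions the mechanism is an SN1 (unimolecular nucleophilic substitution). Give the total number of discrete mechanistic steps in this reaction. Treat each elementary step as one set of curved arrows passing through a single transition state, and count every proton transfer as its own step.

3

Step 1: Rate-determining heterolysis of the C–Br bond gives Br⁻ and a secondary carbocation.
(No 1,2-shift: no single shift to an adjacent carbon would give a more stable cation.)
Step 2: Nucleophilic capture: the oxygen of CH3OH bonds to the cationic carbon, producing an oxonium-ion intermediate.
Step 3: Deprotonation of the oxonium oxygen by solvent methanol yields the neutral ether.
Total: 3 elementary steps.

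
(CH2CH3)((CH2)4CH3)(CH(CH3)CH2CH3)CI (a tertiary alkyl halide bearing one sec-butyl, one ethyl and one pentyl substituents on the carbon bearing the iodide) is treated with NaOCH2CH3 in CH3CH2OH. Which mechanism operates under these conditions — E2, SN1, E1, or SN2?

E2

Conditions: a strong base with a tertiary substrate bearing a β-hydrogen.
These conditions are the textbook signature of the E2 pathway.
A strong (often hindered) base removes a β-H in concert with loss of the leaving group — bimolecular elimination.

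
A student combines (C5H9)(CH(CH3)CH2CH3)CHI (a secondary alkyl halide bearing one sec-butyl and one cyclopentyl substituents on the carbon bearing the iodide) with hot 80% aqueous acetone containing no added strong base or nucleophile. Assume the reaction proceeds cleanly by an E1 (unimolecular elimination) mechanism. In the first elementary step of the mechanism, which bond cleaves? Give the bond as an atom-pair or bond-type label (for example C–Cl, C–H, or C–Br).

C–I

Step 1: Rate-determining heterolysis of the C–I bond gives I⁻ and a secondary carbocation.
The bond broken in this step is the C–I bond.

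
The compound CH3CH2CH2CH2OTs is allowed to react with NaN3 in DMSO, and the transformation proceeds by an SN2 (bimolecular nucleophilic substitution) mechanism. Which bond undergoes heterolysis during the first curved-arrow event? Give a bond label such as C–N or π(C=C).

C–O

Step 1: The azide nucleophile donates a lone pair from N to the α-carbon in a backside attack; simultaneously the C–O σ-bond breaks and both of its electrons leave with TsO⁻. One concerted step with inversion of configuration.
The bond broken in this step is the C–O bond.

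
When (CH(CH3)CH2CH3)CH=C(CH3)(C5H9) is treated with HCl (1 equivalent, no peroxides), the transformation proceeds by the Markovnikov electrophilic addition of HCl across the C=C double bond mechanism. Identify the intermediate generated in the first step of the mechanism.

Step 1: Protonation of the alkene by HCl: the π bond acts as the nucleophile and picks up H⁺, giving the more stable (Markovnikov) tertiary carbocation. The H–Cl bond breaks heterolytically, releasing Cl⁻.
After step 1 the species present is a tertiary carbocation.

tertiary carbocation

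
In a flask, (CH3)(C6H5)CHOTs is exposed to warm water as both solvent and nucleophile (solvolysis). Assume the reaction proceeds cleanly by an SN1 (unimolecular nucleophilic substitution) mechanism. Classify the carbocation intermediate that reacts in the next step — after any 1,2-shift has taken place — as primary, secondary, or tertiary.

secondary

Step 1: Unassisted departure of TsO⁻ (taking the C–O bonding pair) generates a secondary carbocation.
No single 1,2-shift to an adjacent carbon would give a more-substituted cation, so no rearrangement occurs.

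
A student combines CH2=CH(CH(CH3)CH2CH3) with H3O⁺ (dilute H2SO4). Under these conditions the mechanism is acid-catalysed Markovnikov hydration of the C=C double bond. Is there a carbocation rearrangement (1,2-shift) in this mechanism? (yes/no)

yes

The first-formed carbocation is secondary.
The adjacent sec-butyl carbon already bears 2 other carbon substituents and has a hydrogen to migrate; after a 1,2-hydride shift from that carbon the positive charge sits on a tertiary centre.
Tertiary is more stable than secondary, so the shift occurs.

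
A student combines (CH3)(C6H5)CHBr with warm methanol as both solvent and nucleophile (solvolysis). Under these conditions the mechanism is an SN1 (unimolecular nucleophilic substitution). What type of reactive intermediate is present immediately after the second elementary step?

oxonium ion

Step 1: Rate-determining heterolysis of the C–Br bond gives Br⁻ and a secondary carbocation.
Step 2: Nucleophilic capture: the oxygen of CH3OH bonds to the cationic carbon, producing an oxonium-ion intermediate.
After step 2 the species present is an oxonium ion.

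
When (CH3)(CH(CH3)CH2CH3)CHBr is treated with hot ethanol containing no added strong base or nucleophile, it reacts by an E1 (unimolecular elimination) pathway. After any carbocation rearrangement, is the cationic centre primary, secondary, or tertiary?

tertiary

Step 1: Unassisted departure of Br⁻ (taking the C–Br bonding pair) generates a secondary carbocation.
Step 2: A 1,2-hydride shift from the adjacent sec-butyl carbon moves the positive charge from the secondary centre to an adjacent carbon, generating a more stable tertiary carbocation.
The cation rearranges from secondary to tertiary via a 1,2-hydride shift from the adjacent sec-butyl carbon; the tertiary cation is what reacts next.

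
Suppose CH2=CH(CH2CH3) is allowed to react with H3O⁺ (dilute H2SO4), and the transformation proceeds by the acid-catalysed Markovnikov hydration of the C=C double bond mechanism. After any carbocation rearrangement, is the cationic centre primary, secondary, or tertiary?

Step 1: The π electrons of the C=C bond attack a proton of H3O⁺; Markovnikov addition places the new C–H on the less-substituted alkene carbon, so the positive charge ends up on the more-substituted carbon — a secondary carbocation. H2O is released.
No single 1,2-shift to an adjacent carbon would give a more-substituted cation, so no rearrangement occurs.

secondary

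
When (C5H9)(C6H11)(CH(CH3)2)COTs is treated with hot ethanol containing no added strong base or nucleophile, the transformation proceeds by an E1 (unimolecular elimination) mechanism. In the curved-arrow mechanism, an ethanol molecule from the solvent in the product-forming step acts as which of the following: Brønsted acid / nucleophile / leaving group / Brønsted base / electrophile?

Brønsted base

Step 2: A weak base (an ethanol molecule from the solvent) removes a proton from a carbon adjacent to the cationic centre; the electrons of that C–H bond become the new π(C=C) bond, giving the alkene.
An ethanol molecule from the solvent in the product-forming step accepts a proton in a proton-transfer step — a Brønsted base.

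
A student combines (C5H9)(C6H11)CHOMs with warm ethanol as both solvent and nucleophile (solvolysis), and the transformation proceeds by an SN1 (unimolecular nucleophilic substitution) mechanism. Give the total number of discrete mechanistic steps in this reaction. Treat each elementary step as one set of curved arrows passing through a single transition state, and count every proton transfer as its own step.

Step 1: Unassisted departure of MsO⁻ (taking the C–O bonding pair) generates a secondary carbocation.
Step 2: A 1,2-hydride shift from the adjacent cyclopentyl carbon moves the positive charge from the secondary centre to an adjacent carbon, generating a more stable tertiary carbocation.
Step 3: A lone pair on the oxygen of CH3CH2OH attacks the carbocation, forming a new C–O σ-bond and an oxonium ion.
Step 4: A second solvent molecule removes the proton on oxygen, giving the neutral ether product.
Total: 4 elementary steps.

4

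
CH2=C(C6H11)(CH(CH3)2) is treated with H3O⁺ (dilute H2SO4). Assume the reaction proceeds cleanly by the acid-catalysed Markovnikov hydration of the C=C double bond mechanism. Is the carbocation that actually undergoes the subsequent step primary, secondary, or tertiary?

Step 1: Electrophilic addition begins with the π(C=C) electrons forming a bond to the proton of H3O⁺. Following Markovnikov's rule, the resulting cation is tertiary. H2O is released.
No single 1,2-shift to an adjacent carbon would give a more-substituted cation, so no rearrangement occurs.

tertiary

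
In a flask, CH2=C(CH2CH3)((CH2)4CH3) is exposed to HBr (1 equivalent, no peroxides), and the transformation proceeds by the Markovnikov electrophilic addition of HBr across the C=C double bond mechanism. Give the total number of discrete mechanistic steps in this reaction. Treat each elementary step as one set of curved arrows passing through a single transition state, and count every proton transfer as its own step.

Step 1: The π electrons of the C=C bond attack a proton of HBr; Markovnikov addition places the new C–H on the less-substituted alkene carbon, so the positive charge ends up on the more-substituted carbon — a tertiary carbocation. The H–Br bond breaks heterolytically, releasing Br⁻.
(No 1,2-shift: no single shift to an adjacent carbon would give a more stable cation.)
Step 2: Nucleophilic attack by Br⁻ on the carbocation completes the addition, giving R–Br.
Total: 2 elementary steps.

2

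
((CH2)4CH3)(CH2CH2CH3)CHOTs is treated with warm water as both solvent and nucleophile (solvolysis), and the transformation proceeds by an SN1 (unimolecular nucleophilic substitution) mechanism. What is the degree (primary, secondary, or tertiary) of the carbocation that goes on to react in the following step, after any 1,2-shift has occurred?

Step 1: Rate-determining heterolysis of the C–O bond gives TsO⁻ and a secondary carbocation.
No single 1,2-shift to an adjacent carbon would give a more-substituted cation, so no rearrangement occurs.

secondary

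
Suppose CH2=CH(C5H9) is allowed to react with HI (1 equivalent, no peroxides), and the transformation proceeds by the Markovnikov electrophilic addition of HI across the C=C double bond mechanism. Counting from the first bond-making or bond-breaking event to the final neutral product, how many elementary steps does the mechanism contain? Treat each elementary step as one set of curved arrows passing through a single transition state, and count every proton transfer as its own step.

Step 1: The π electrons of the C=C bond attack a proton of HI; Markovnikov addition places the new C–H on the less-substituted alkene carbon, so the positive charge ends up on the more-substituted carbon — a secondary carbocation. The H–I bond breaks heterolytically, releasing I⁻.
Step 2: A 1,2-hydride shift from the adjacent cyclopentyl carbon moves the positive charge from the secondary centre to an adjacent carbon, generating a more stable tertiary carbocation.
Step 3: I⁻ captures the cation: a lone pair on I⁻ fills the empty p orbital, producing the alkyl halide product.
Total: 3 elementary steps.

3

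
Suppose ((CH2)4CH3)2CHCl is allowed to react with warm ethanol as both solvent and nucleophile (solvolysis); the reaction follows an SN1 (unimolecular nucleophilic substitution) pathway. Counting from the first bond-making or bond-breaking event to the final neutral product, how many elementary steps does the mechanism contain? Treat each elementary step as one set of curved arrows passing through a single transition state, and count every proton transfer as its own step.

Step 1: Ionisation: the C–Cl σ-bond cleaves heterolytically; both bonding electrons depart with Cl⁻, leaving a secondary carbocation at the α-carbon.
(No 1,2-shift: no single shift to an adjacent carbon would give a more stable cation.)
Step 2: Nucleophilic capture: the oxygen of CH3CH2OH bonds to the cationic carbon, producing an oxonium-ion intermediate.
Step 3: A second solvent molecule removes the proton on oxygen, giving the neutral ether product.
Total: 3 elementary steps.

3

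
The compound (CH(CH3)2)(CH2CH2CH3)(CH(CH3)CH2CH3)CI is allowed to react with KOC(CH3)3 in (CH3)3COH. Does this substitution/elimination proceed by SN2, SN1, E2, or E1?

Conditions: a strong/bulky base with a tertiary substrate bearing a β-hydrogen.
These conditions are the textbook signature of the E2 pathway.
A strong (often hindered) base removes a β-H in concert with loss of the leaving group — bimolecular elimination.

E2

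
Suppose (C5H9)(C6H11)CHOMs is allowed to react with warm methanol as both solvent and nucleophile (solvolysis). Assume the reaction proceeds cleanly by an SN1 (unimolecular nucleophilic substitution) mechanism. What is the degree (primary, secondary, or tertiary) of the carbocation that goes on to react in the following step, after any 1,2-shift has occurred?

tertiary

Step 1: Unassisted departure of MsO⁻ (taking the C–O bonding pair) generates a secondary carbocation.
Step 2: A hydride (H with its bonding pair) migrates from the adjacent cyclopentyl carbon to the cationic centre — a 1,2-hydride shift — upgrading the secondary cation to a tertiary one.
The cation rearranges from secondary to tertiary via a 1,2-hydride shift from the adjacent cyclopentyl carbon; the tertiary cation is what reacts next.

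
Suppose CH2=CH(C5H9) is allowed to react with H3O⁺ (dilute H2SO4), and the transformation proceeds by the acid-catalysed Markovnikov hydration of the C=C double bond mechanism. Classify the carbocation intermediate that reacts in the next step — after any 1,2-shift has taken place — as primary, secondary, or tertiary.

tertiary

Step 1: Electrophilic addition begins with the π(C=C) electrons forming a bond to the proton of H3O⁺. Following Markovnikov's rule, the resulting cation is secondary. H2O is released.
Step 2: Carbocation rearrangement: a 1,2-hydride shift from the adjacent cyclopentyl carbon converts the initially-formed secondary cation into the more stable tertiary cation.
The cation rearranges from secondary to tertiary via a 1,2-hydride shift from the adjacent cyclopentyl carbon; the tertiary cation is what reacts next.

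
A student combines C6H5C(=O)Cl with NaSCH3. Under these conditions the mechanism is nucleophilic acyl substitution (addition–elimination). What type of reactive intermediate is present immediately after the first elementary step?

Step 1: A lone pair on the S of CH3S⁻ attacks the electrophilic acyl carbon; the π(C=O) electrons move onto oxygen, giving a tetrahedral intermediate.
After step 1 the species present is a tetrahedral intermediate.

tetrahedral intermediate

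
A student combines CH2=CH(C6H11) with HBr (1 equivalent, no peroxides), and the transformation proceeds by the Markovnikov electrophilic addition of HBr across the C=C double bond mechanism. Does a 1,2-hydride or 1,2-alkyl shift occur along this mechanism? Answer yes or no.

The first-formed carbocation is secondary.
The adjacent cyclohexyl carbon already bears 2 other carbon substituents and has a hydrogen to migrate; after a 1,2-hydride shift from that carbon the positive charge sits on a tertiary centre.
Tertiary is more stable than secondary, so the shift occurs.

yes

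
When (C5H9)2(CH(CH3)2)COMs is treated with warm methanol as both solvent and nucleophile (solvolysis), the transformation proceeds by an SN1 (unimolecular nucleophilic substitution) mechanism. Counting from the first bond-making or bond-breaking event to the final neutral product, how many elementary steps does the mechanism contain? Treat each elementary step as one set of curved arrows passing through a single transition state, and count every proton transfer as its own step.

3

Step 1: Ionisation: the C–O σ-bond cleaves heterolytically; both bonding electrons depart with MsO⁻, leaving a tertiary carbocation at the α-carbon.
(No 1,2-shift: no single shift to an adjacent carbon would give a more stable cation.)
Step 2: CH3OH donates an oxygen lone pair into the empty p orbital of the cation, giving a protonated ether (an oxonium ion).
Step 3: Proton transfer from the O–H of the oxonium ion to a solvent molecule delivers the neutral ether.
Total: 3 elementary steps.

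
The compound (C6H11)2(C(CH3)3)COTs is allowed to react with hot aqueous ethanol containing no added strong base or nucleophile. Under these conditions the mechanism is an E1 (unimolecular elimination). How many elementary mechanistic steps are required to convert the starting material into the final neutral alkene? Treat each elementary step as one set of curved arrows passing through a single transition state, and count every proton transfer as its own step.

Step 1: Unassisted departure of TsO⁻ (taking the C–O bonding pair) generates a tertiary carbocation.
(No 1,2-shift: no single shift to an adjacent carbon would give a more stable cation.)
Step 2: A water (or ethanol) molecule (solvent) deprotonates a β-carbon; as the C–H bond breaks, those electrons form the new alkene π bond.
Total: 2 elementary steps.

2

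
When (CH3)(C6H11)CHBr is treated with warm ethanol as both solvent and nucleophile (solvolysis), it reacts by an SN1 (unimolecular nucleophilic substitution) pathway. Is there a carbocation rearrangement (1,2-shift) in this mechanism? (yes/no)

yes

The first-formed carbocation is secondary.
The adjacent cyclohexyl carbon already bears 2 other carbon substituents and has a hydrogen to migrate; after a 1,2-hydride shift from that carbon the positive charge sits on a tertiary centre.
Tertiary is more stable than secondary, so the shift occurs.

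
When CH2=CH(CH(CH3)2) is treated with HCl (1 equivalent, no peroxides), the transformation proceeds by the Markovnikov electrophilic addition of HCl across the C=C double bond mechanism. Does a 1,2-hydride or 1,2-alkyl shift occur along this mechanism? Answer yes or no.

yes

The first-formed carbocation is secondary.
The adjacent isopropyl carbon already bears 2 other carbon substituents and has a hydrogen to migrate; after a 1,2-hydride shift from that carbon the positive charge sits on a tertiary centre.
Tertiary is more stable than secondary, so the shift occurs.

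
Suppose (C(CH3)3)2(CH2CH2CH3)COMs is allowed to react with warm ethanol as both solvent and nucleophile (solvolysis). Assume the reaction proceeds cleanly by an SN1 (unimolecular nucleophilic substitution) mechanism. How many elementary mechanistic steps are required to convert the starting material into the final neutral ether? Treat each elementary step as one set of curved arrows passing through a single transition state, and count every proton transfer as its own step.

3

Step 1: Unassisted departure of MsO⁻ (taking the C–O bonding pair) generates a tertiary carbocation.
(No 1,2-shift: no single shift to an adjacent carbon would give a more stable cation.)
Step 2: Nucleophilic capture: the oxygen of CH3CH2OH bonds to the cationic carbon, producing an oxonium-ion intermediate.
Step 3: Deprotonation of the oxonium oxygen by solvent ethanol yields the neutral ether.
Total: 3 elementary steps.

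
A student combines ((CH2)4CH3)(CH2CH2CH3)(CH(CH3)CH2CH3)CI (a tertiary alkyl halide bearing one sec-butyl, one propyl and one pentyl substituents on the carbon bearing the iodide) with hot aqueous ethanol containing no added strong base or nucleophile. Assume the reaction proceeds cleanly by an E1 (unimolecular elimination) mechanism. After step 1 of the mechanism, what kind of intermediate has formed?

Step 1: The C–I bond breaks with both electrons going to the iodide; I⁻ leaves and a tertiary carbocation remains.
After step 1 the species present is a tertiary carbocation.

tertiary carbocation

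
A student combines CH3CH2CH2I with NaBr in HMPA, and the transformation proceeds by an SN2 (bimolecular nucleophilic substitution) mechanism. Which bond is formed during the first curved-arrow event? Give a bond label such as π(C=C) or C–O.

C–Br

Step 1: The bromide nucleophile donates a lone pair from Br to the α-carbon in a backside attack; simultaneously the C–I σ-bond breaks and both of its electrons leave with I⁻. One concerted step with inversion of configuration.
The bond formed in this step is the C–Br bond.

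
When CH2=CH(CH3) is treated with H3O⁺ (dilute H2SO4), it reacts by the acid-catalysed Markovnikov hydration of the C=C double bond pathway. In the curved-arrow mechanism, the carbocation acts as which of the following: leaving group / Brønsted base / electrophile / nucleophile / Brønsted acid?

Step 2: Nucleophilic capture of the cation by H2O produces the protonated alcohol (an oxonium ion).
The carbocation accepts an electron pair into an empty or π* orbital — it is the electrophile.

electrophile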